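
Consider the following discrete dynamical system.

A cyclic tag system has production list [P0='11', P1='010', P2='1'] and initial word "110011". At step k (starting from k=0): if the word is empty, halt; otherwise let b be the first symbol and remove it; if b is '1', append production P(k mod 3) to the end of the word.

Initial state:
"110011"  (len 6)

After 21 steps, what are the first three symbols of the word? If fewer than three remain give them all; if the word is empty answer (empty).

0) "110011"  (len 6)
1) "1001111"  (len 7)
2) "001111010"  (len 9)
3) "01111010"  (len 8)
4) "1111010"  (len 7)
5) "111010010"  (len 9)
6) "110100101"  (len 9)
7) "1010010111"  (len 10)
8) "010010111010"  (len 12)
9) "10010111010"  (len 11)
10) "001011101011"  (len 12)
11) "01011101011"  (len 11)
12) "1011101011"  (len 10)
13) "01110101111"  (len 11)
14) "1110101111"  (len 10)
15) "1101011111"  (len 10)
16) "10101111111"  (len 11)
17) "0101111111010"  (len 13)
18) "101111111010"  (len 12)
19) "0111111101011"  (len 13)
20) "111111101011"  (len 12)
21) "111111010111"  (len 12)

111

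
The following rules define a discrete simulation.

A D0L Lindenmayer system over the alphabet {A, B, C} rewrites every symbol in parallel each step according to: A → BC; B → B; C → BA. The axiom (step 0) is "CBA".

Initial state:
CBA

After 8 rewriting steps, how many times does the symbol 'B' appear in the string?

step 0: CBA
step 1: BABBC
step 2: BBCBBBA
step 3: BBBABBBBC
step 4: BBBBCBBBBBA
step 5: BBBBBABBBBBBC
step 6: BBBBBBCBBBBBBBA
step 7: BBBBBBBABBBBBBBBC
step 8: BBBBBBBBCBBBBBBBBBA

17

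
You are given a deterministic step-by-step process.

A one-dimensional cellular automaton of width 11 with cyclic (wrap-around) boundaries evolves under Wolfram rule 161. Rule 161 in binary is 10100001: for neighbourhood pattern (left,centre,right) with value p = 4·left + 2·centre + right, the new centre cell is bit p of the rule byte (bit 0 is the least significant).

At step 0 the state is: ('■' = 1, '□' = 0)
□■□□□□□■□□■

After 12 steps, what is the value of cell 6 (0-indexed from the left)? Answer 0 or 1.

step 0: □■□□□□□■□□■
step 1: ■□□■■■□□□□□
step 2: □□□□■□□■■■□
step 3: ■■■□□□□□■□□
step 4: □■□□■■■□□□□
step 5: □□□□□■□□■■■
step 6: □■■■□□□□□■□
step 7: □□■□□■■■□□□
step 8: ■□□□□□■□□■■
step 9: □□■■■□□□□□■
step 10: □□□■□□■■■□□
step 11: ■■□□□□□■□□■
step 12: ■□□■■■□□□□□

0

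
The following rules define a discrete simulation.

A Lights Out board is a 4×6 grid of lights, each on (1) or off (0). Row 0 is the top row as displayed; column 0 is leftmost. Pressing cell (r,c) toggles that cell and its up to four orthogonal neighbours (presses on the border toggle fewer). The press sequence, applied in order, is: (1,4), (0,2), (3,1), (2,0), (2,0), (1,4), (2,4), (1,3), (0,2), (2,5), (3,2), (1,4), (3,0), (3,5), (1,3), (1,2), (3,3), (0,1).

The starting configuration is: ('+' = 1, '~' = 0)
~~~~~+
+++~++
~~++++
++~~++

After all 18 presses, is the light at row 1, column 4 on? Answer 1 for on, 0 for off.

1

gen 0: ~~~~~+
+++~++
~~++++
++~~++
gen 1: ~~~~++
++++~~
~~++~+
++~~++
gen 2: ~+++++
++~+~~
~~++~+
++~~++
gen 3: ~+++++
++~+~~
~+++~+
~~+~++
gen 4: ~+++++
~+~+~~
+~++~+
+~+~++
gen 5: ~+++++
++~+~~
~+++~+
~~+~++
gen 6: ~+++~+
++~~++
~+++++
~~+~++
gen 7: ~+++~+
++~~~+
~++~~~
~~+~~+
gen 8: ~++~~+
++++++
~+++~~
~~+~~+
gen 9: ~~~+~+
++~+++
~+++~~
~~+~~+
gen 10: ~~~+~+
++~++~
~+++++
~~+~~~
gen 11: ~~~+~+
++~++~
~+~+++
~+~+~~
gen 12: ~~~+++
++~~~+
~+~+~+
~+~+~~
gen 13: ~~~+++
++~~~+
++~+~+
+~~+~~
gen 14: ~~~+++
++~~~+
++~+~~
+~~+++
gen 15: ~~~~++
++++++
++~~~~
+~~+++
gen 16: ~~+~++
+~~~++
+++~~~
+~~+++
gen 17: ~~+~++
+~~~++
++++~~
+~+~~+
gen 18: ++~~++
++~~++
++++~~
+~+~~+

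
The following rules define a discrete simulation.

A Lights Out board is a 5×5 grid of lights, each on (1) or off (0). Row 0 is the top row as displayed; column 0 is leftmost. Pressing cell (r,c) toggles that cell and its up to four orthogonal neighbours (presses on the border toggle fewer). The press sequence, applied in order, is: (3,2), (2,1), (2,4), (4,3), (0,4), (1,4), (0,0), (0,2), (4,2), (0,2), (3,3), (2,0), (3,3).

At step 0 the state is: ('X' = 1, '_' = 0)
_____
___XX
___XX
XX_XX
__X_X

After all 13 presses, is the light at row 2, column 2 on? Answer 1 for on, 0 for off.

0

step 0: _____
___XX
___XX
XX_XX
__X_X
step 1: _____
___XX
__XXX
X_X_X
____X
step 2: _____
_X_XX
XX_XX
XXX_X
____X
step 3: _____
_X_X_
XX___
XXX__
____X
step 4: _____
_X_X_
XX___
XXXX_
__XX_
step 5: ___XX
_X_XX
XX___
XXXX_
__XX_
step 6: ___X_
_X___
XX__X
XXXX_
__XX_
step 7: XX_X_
XX___
XX__X
XXXX_
__XX_
step 8: X_X__
XXX__
XX__X
XXXX_
__XX_
step 9: X_X__
XXX__
XX__X
XX_X_
_X___
step 10: XX_X_
XX___
XX__X
XX_X_
_X___
step 11: XX_X_
XX___
XX_XX
XXX_X
_X_X_
step 12: XX_X_
_X___
___XX
_XX_X
_X_X_
step 13: XX_X_
_X___
____X
_X_X_
_X___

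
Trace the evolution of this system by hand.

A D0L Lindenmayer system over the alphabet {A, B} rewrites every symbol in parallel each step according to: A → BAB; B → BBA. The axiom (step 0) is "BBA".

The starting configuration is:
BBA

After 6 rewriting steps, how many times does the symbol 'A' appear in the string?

[0] BBA
[1] BBABBABAB
[2] BBABBABABBBABBABABBBABABBBA
[3] BBABBABABBBABBABABBBABABBBABBABBABABBBABBABABBBABABBBABBABBABABBBABABBBABBABBABAB
[4] BBABBABABBBABBABABBBABABBBABBABBABABBBABBABABBBABABBBABBAB…BBBABBABBABABBBABABBBABBABBABABBBABBABABBBABBABABBBABABBBA  (len 243)
[5] BBABBABABBBABBABABBBABABBBABBABBABABBBABBABABBBABABBBABBAB…BBBABBABBABABBBABBABABBBABABBBABBABBABABBBABABBBABBABBABAB  (len 729)
[6] BBABBABABBBABBABABBBABABBBABBABBABABBBABBABABBBABABBBABBAB…BBBABBABBABABBBABABBBABBABBABABBBABBABABBBABBABABBBABABBBA  (len 2187)

729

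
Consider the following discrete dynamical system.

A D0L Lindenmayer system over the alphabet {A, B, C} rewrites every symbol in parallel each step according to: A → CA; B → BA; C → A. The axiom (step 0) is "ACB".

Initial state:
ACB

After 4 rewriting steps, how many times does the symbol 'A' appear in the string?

15

k=0  ACB
k=1  CAABA
k=2  ACACABACA
k=3  CAACAACABACAACA
k=4  ACACAACACAACABACAACACAACA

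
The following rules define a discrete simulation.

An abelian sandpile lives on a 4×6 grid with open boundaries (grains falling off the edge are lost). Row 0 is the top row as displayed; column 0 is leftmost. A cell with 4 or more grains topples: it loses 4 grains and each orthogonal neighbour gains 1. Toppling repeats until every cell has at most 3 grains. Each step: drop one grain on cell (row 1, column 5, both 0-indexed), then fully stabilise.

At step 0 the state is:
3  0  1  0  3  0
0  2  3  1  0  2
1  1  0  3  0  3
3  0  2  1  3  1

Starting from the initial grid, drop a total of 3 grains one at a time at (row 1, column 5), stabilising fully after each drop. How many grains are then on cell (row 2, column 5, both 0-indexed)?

0

step 0: 3  0  1  0  3  0
0  2  3  1  0  2
1  1  0  3  0  3
3  0  2  1  3  1
step 1: 3  0  1  0  3  0
0  2  3  1  0  3
1  1  0  3  0  3
3  0  2  1  3  1
step 2: 3  0  1  0  3  1
0  2  3  1  1  1
1  1  0  3  1  0
3  0  2  1  3  2
step 3: 3  0  1  0  3  1
0  2  3  1  1  2
1  1  0  3  1  0
3  0  2  1  3  2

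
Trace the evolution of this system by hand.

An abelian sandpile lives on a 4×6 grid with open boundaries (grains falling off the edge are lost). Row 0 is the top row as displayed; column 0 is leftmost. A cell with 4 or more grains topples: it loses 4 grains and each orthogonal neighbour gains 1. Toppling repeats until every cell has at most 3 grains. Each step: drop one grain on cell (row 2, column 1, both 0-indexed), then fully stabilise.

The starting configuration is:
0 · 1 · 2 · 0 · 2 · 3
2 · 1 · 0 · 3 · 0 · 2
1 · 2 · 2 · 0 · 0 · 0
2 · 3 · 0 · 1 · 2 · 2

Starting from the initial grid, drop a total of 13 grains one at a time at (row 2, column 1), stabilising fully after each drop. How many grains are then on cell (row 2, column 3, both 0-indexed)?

1

k=0  0 · 1 · 2 · 0 · 2 · 3
2 · 1 · 0 · 3 · 0 · 2
1 · 2 · 2 · 0 · 0 · 0
2 · 3 · 0 · 1 · 2 · 2
k=1  0 · 1 · 2 · 0 · 2 · 3
2 · 1 · 0 · 3 · 0 · 2
1 · 3 · 2 · 0 · 0 · 0
2 · 3 · 0 · 1 · 2 · 2
k=2  0 · 1 · 2 · 0 · 2 · 3
2 · 2 · 0 · 3 · 0 · 2
2 · 1 · 3 · 0 · 0 · 0
3 · 0 · 1 · 1 · 2 · 2
k=3  0 · 1 · 2 · 0 · 2 · 3
2 · 2 · 0 · 3 · 0 · 2
2 · 2 · 3 · 0 · 0 · 0
3 · 0 · 1 · 1 · 2 · 2
k=4  0 · 1 · 2 · 0 · 2 · 3
2 · 2 · 0 · 3 · 0 · 2
2 · 3 · 3 · 0 · 0 · 0
3 · 0 · 1 · 1 · 2 · 2
k=5  0 · 1 · 2 · 0 · 2 · 3
2 · 3 · 1 · 3 · 0 · 2
3 · 1 · 0 · 1 · 0 · 0
3 · 1 · 2 · 1 · 2 · 2
k=6  0 · 1 · 2 · 0 · 2 · 3
2 · 3 · 1 · 3 · 0 · 2
3 · 2 · 0 · 1 · 0 · 0
3 · 1 · 2 · 1 · 2 · 2
k=7  0 · 1 · 2 · 0 · 2 · 3
2 · 3 · 1 · 3 · 0 · 2
3 · 3 · 0 · 1 · 0 · 0
3 · 1 · 2 · 1 · 2 · 2
k=8  1 · 2 · 2 · 0 · 2 · 3
0 · 1 · 2 · 3 · 0 · 2
2 · 2 · 1 · 1 · 0 · 0
0 · 3 · 2 · 1 · 2 · 2
k=9  1 · 2 · 2 · 0 · 2 · 3
0 · 1 · 2 · 3 · 0 · 2
2 · 3 · 1 · 1 · 0 · 0
0 · 3 · 2 · 1 · 2 · 2
k=10  1 · 2 · 2 · 0 · 2 · 3
0 · 2 · 2 · 3 · 0 · 2
3 · 1 · 2 · 1 · 0 · 0
1 · 0 · 3 · 1 · 2 · 2
k=11  1 · 2 · 2 · 0 · 2 · 3
0 · 2 · 2 · 3 · 0 · 2
3 · 2 · 2 · 1 · 0 · 0
1 · 0 · 3 · 1 · 2 · 2
k=12  1 · 2 · 2 · 0 · 2 · 3
0 · 2 · 2 · 3 · 0 · 2
3 · 3 · 2 · 1 · 0 · 0
1 · 0 · 3 · 1 · 2 · 2
k=13  1 · 2 · 2 · 0 · 2 · 3
1 · 3 · 2 · 3 · 0 · 2
0 · 1 · 3 · 1 · 0 · 0
2 · 1 · 3 · 1 · 2 · 2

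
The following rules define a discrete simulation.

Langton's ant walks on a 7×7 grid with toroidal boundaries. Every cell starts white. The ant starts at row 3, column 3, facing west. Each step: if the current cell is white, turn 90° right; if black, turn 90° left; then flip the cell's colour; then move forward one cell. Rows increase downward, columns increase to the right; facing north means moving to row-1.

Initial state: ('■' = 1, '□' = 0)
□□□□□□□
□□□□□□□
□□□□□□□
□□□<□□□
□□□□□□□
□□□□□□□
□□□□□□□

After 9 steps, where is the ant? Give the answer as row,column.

4,3

step 0: □□□□□□□
□□□□□□□
□□□□□□□
□□□<□□□
□□□□□□□
□□□□□□□
□□□□□□□
step 1: □□□□□□□
□□□□□□□
□□□^□□□
□□□■□□□
□□□□□□□
□□□□□□□
□□□□□□□
step 2: □□□□□□□
□□□□□□□
□□□■>□□
□□□■□□□
□□□□□□□
□□□□□□□
□□□□□□□
step 3: □□□□□□□
□□□□□□□
□□□■■□□
□□□■v□□
□□□□□□□
□□□□□□□
□□□□□□□
step 4: □□□□□□□
□□□□□□□
□□□■■□□
□□□<■□□
□□□□□□□
□□□□□□□
□□□□□□□
step 5: □□□□□□□
□□□□□□□
□□□■■□□
□□□□■□□
□□□v□□□
□□□□□□□
□□□□□□□
step 6: □□□□□□□
□□□□□□□
□□□■■□□
□□□□■□□
□□<■□□□
□□□□□□□
□□□□□□□
step 7: □□□□□□□
□□□□□□□
□□□■■□□
□□^□■□□
□□■■□□□
□□□□□□□
□□□□□□□
step 8: □□□□□□□
□□□□□□□
□□□■■□□
□□■>■□□
□□■■□□□
□□□□□□□
□□□□□□□
step 9: □□□□□□□
□□□□□□□
□□□■■□□
□□■■■□□
□□■v□□□
□□□□□□□
□□□□□□□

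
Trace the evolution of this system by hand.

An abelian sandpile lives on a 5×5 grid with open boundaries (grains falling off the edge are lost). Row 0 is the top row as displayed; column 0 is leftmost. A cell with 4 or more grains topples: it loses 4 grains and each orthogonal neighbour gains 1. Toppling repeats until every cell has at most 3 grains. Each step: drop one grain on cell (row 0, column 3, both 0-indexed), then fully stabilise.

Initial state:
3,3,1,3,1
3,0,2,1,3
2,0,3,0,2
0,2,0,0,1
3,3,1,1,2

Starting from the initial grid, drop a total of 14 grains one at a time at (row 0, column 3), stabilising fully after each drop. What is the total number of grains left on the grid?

t=0: 3,3,1,3,1
3,0,2,1,3
2,0,3,0,2
0,2,0,0,1
3,3,1,1,2
t=1: 3,3,2,0,2
3,0,2,2,3
2,0,3,0,2
0,2,0,0,1
3,3,1,1,2
t=2: 3,3,2,1,2
3,0,2,2,3
2,0,3,0,2
0,2,0,0,1
3,3,1,1,2
t=3: 3,3,2,2,2
3,0,2,2,3
2,0,3,0,2
0,2,0,0,1
3,3,1,1,2
t=4: 3,3,2,3,2
3,0,2,2,3
2,0,3,0,2
0,2,0,0,1
3,3,1,1,2
t=5: 3,3,3,0,3
3,0,2,3,3
2,0,3,0,2
0,2,0,0,1
3,3,1,1,2
t=6: 3,3,3,1,3
3,0,2,3,3
2,0,3,0,2
0,2,0,0,1
3,3,1,1,2
t=7: 3,3,3,2,3
3,0,2,3,3
2,0,3,0,2
0,2,0,0,1
3,3,1,1,2
t=8: 3,3,3,3,3
3,0,2,3,3
2,0,3,0,2
0,2,0,0,1
3,3,1,1,2
t=9: 1,1,2,3,1
0,3,1,2,1
3,1,0,2,3
0,2,1,0,1
3,3,1,1,2
t=10: 1,1,3,0,2
0,3,1,3,1
3,1,0,2,3
0,2,1,0,1
3,3,1,1,2
t=11: 1,1,3,1,2
0,3,1,3,1
3,1,0,2,3
0,2,1,0,1
3,3,1,1,2
t=12: 1,1,3,2,2
0,3,1,3,1
3,1,0,2,3
0,2,1,0,1
3,3,1,1,2
t=13: 1,1,3,3,2
0,3,1,3,1
3,1,0,2,3
0,2,1,0,1
3,3,1,1,2
t=14: 1,2,0,2,3
0,3,3,0,2
3,1,0,3,3
0,2,1,0,1
3,3,1,1,2

40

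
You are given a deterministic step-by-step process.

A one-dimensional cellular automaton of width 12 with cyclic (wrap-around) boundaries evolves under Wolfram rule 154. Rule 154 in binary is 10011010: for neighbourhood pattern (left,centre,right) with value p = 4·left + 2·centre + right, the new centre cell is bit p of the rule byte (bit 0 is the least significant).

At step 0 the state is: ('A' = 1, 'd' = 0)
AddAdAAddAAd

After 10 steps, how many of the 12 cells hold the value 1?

7

gen 0: AddAdAAddAAd
gen 1: dAAddAdAAAdd
gen 2: AAdAAddAAdAd
gen 3: AddAdAAAdddd
gen 4: dAAddAAdAddA
gen 5: dAdAAAdddAAd
gen 6: AddAAdAdAAdA
gen 7: dAAAddddAddA
gen 8: dAAdAddAdAAd
gen 9: AAdddAAddAdA
gen 10: AdAdAAdAAddA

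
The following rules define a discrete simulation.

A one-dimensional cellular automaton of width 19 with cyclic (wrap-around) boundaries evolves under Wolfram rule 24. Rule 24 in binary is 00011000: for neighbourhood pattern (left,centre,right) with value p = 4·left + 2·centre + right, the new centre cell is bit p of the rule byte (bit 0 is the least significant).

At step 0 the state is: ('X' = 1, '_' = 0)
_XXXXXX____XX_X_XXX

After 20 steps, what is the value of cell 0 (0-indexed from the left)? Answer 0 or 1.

0

[0] _XXXXXX____XX_X_XXX
[1] _X_____X___X____X__
[2] __X_____X___X____X_
[3] ___X_____X___X____X
[4] X___X_____X___X____
[5] _X___X_____X___X___
[6] __X___X_____X___X__
[7] ___X___X_____X___X_
[8] ____X___X_____X___X
[9] X____X___X_____X___
[10] _X____X___X_____X__
[11] __X____X___X_____X_
[12] ___X____X___X_____X
[13] X___X____X___X_____
[14] _X___X____X___X____
[15] __X___X____X___X___
[16] ___X___X____X___X__
[17] ____X___X____X___X_
[18] _____X___X____X___X
[19] X_____X___X____X___
[20] _X_____X___X____X__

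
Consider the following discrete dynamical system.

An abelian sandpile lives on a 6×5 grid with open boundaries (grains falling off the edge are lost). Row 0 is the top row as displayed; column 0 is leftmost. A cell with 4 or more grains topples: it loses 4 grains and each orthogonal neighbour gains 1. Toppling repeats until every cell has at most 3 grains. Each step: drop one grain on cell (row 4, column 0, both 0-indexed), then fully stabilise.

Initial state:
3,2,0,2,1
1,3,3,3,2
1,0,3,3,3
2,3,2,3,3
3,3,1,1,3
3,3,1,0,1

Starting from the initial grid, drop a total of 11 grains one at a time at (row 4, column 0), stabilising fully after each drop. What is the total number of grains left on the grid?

63

t=0: 3,2,0,2,1
1,3,3,3,2
1,0,3,3,3
2,3,2,3,3
3,3,1,1,3
3,3,1,0,1
t=1: 3,2,0,2,1
1,3,3,3,2
2,1,3,3,3
0,1,3,3,3
3,2,2,1,3
1,1,2,0,1
t=2: 3,2,0,2,1
1,3,3,3,2
2,1,3,3,3
1,1,3,3,3
0,3,2,1,3
2,1,2,0,1
t=3: 3,2,0,2,1
1,3,3,3,2
2,1,3,3,3
1,1,3,3,3
1,3,2,1,3
2,1,2,0,1
t=4: 3,2,0,2,1
1,3,3,3,2
2,1,3,3,3
1,1,3,3,3
2,3,2,1,3
2,1,2,0,1
t=5: 3,2,0,2,1
1,3,3,3,2
2,1,3,3,3
1,1,3,3,3
3,3,2,1,3
2,1,2,0,1
t=6: 3,2,0,2,1
1,3,3,3,2
2,1,3,3,3
2,2,3,3,3
1,0,3,1,3
3,2,2,0,1
t=7: 3,2,0,2,1
1,3,3,3,2
2,1,3,3,3
2,2,3,3,3
2,0,3,1,3
3,2,2,0,1
t=8: 3,2,0,2,1
1,3,3,3,2
2,1,3,3,3
2,2,3,3,3
3,0,3,1,3
3,2,2,0,1
t=9: 3,2,0,2,1
1,3,3,3,2
2,1,3,3,3
3,2,3,3,3
1,1,3,1,3
0,3,2,0,1
t=10: 3,2,0,2,1
1,3,3,3,2
2,1,3,3,3
3,2,3,3,3
2,1,3,1,3
0,3,2,0,1
t=11: 3,2,0,2,1
1,3,3,3,2
2,1,3,3,3
3,2,3,3,3
3,1,3,1,3
0,3,2,0,1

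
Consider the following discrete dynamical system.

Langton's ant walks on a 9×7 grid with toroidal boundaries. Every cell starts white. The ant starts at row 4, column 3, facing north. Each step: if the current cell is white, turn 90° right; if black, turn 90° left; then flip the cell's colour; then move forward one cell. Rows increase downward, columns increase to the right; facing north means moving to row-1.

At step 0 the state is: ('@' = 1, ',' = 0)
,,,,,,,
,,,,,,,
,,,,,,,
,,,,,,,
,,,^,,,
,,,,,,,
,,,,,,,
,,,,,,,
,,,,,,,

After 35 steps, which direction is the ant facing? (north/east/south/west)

east

gen 0: ,,,,,,,
,,,,,,,
,,,,,,,
,,,,,,,
,,,^,,,
,,,,,,,
,,,,,,,
,,,,,,,
,,,,,,,
gen 1: ,,,,,,,
,,,,,,,
,,,,,,,
,,,,,,,
,,,@>,,
,,,,,,,
,,,,,,,
,,,,,,,
,,,,,,,
gen 2: ,,,,,,,
,,,,,,,
,,,,,,,
,,,,,,,
,,,@@,,
,,,,v,,
,,,,,,,
,,,,,,,
,,,,,,,
gen 3: ,,,,,,,
,,,,,,,
,,,,,,,
,,,,,,,
,,,@@,,
,,,<@,,
,,,,,,,
,,,,,,,
,,,,,,,
gen 4: ,,,,,,,
,,,,,,,
,,,,,,,
,,,,,,,
,,,^@,,
,,,@@,,
,,,,,,,
,,,,,,,
,,,,,,,
gen 5: ,,,,,,,
,,,,,,,
,,,,,,,
,,,,,,,
,,<,@,,
,,,@@,,
,,,,,,,
,,,,,,,
,,,,,,,
gen 6: ,,,,,,,
,,,,,,,
,,,,,,,
,,^,,,,
,,@,@,,
,,,@@,,
,,,,,,,
,,,,,,,
,,,,,,,
gen 7: ,,,,,,,
,,,,,,,
,,,,,,,
,,@>,,,
,,@,@,,
,,,@@,,
,,,,,,,
,,,,,,,
,,,,,,,
gen 8: ,,,,,,,
,,,,,,,
,,,,,,,
,,@@,,,
,,@v@,,
,,,@@,,
,,,,,,,
,,,,,,,
,,,,,,,
gen 9: ,,,,,,,
,,,,,,,
,,,,,,,
,,@@,,,
,,<@@,,
,,,@@,,
,,,,,,,
,,,,,,,
,,,,,,,
gen 10: ,,,,,,,
,,,,,,,
,,,,,,,
,,@@,,,
,,,@@,,
,,v@@,,
,,,,,,,
,,,,,,,
,,,,,,,
gen 11: ,,,,,,,
,,,,,,,
,,,,,,,
,,@@,,,
,,,@@,,
,<@@@,,
,,,,,,,
,,,,,,,
,,,,,,,
gen 12: ,,,,,,,
,,,,,,,
,,,,,,,
,,@@,,,
,^,@@,,
,@@@@,,
,,,,,,,
,,,,,,,
,,,,,,,
gen 13: ,,,,,,,
,,,,,,,
,,,,,,,
,,@@,,,
,@>@@,,
,@@@@,,
,,,,,,,
,,,,,,,
,,,,,,,
gen 14: ,,,,,,,
,,,,,,,
,,,,,,,
,,@@,,,
,@@@@,,
,@v@@,,
,,,,,,,
,,,,,,,
,,,,,,,
gen 15: ,,,,,,,
,,,,,,,
,,,,,,,
,,@@,,,
,@@@@,,
,@,>@,,
,,,,,,,
,,,,,,,
,,,,,,,
gen 16: ,,,,,,,
,,,,,,,
,,,,,,,
,,@@,,,
,@@^@,,
,@,,@,,
,,,,,,,
,,,,,,,
,,,,,,,
gen 17: ,,,,,,,
,,,,,,,
,,,,,,,
,,@@,,,
,@<,@,,
,@,,@,,
,,,,,,,
,,,,,,,
,,,,,,,
gen 18: ,,,,,,,
,,,,,,,
,,,,,,,
,,@@,,,
,@,,@,,
,@v,@,,
,,,,,,,
,,,,,,,
,,,,,,,
gen 19: ,,,,,,,
,,,,,,,
,,,,,,,
,,@@,,,
,@,,@,,
,<@,@,,
,,,,,,,
,,,,,,,
,,,,,,,
gen 20: ,,,,,,,
,,,,,,,
,,,,,,,
,,@@,,,
,@,,@,,
,,@,@,,
,v,,,,,
,,,,,,,
,,,,,,,
gen 21: ,,,,,,,
,,,,,,,
,,,,,,,
,,@@,,,
,@,,@,,
,,@,@,,
<@,,,,,
,,,,,,,
,,,,,,,
gen 22: ,,,,,,,
,,,,,,,
,,,,,,,
,,@@,,,
,@,,@,,
^,@,@,,
@@,,,,,
,,,,,,,
,,,,,,,
gen 23: ,,,,,,,
,,,,,,,
,,,,,,,
,,@@,,,
,@,,@,,
@>@,@,,
@@,,,,,
,,,,,,,
,,,,,,,
gen 24: ,,,,,,,
,,,,,,,
,,,,,,,
,,@@,,,
,@,,@,,
@@@,@,,
@v,,,,,
,,,,,,,
,,,,,,,
gen 25: ,,,,,,,
,,,,,,,
,,,,,,,
,,@@,,,
,@,,@,,
@@@,@,,
@,>,,,,
,,,,,,,
,,,,,,,
gen 26: ,,,,,,,
,,,,,,,
,,,,,,,
,,@@,,,
,@,,@,,
@@@,@,,
@,@,,,,
,,v,,,,
,,,,,,,
gen 27: ,,,,,,,
,,,,,,,
,,,,,,,
,,@@,,,
,@,,@,,
@@@,@,,
@,@,,,,
,<@,,,,
,,,,,,,
gen 28: ,,,,,,,
,,,,,,,
,,,,,,,
,,@@,,,
,@,,@,,
@@@,@,,
@^@,,,,
,@@,,,,
,,,,,,,
gen 29: ,,,,,,,
,,,,,,,
,,,,,,,
,,@@,,,
,@,,@,,
@@@,@,,
@@>,,,,
,@@,,,,
,,,,,,,
gen 30: ,,,,,,,
,,,,,,,
,,,,,,,
,,@@,,,
,@,,@,,
@@^,@,,
@@,,,,,
,@@,,,,
,,,,,,,
gen 31: ,,,,,,,
,,,,,,,
,,,,,,,
,,@@,,,
,@,,@,,
@<,,@,,
@@,,,,,
,@@,,,,
,,,,,,,
gen 32: ,,,,,,,
,,,,,,,
,,,,,,,
,,@@,,,
,@,,@,,
@,,,@,,
@v,,,,,
,@@,,,,
,,,,,,,
gen 33: ,,,,,,,
,,,,,,,
,,,,,,,
,,@@,,,
,@,,@,,
@,,,@,,
@,>,,,,
,@@,,,,
,,,,,,,
gen 34: ,,,,,,,
,,,,,,,
,,,,,,,
,,@@,,,
,@,,@,,
@,,,@,,
@,@,,,,
,@v,,,,
,,,,,,,
gen 35: ,,,,,,,
,,,,,,,
,,,,,,,
,,@@,,,
,@,,@,,
@,,,@,,
@,@,,,,
,@,>,,,
,,,,,,,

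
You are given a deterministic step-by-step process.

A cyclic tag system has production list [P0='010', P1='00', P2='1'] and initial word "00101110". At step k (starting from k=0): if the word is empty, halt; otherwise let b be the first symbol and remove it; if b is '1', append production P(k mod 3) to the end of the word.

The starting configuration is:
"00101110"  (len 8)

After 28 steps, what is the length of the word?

1

k=0  "00101110"  (len 8)
k=1  "0101110"  (len 7)
k=2  "101110"  (len 6)
k=3  "011101"  (len 6)
k=4  "11101"  (len 5)
k=5  "110100"  (len 6)
k=6  "101001"  (len 6)
k=7  "01001010"  (len 8)
k=8  "1001010"  (len 7)
k=9  "0010101"  (len 7)
k=10  "010101"  (len 6)
k=11  "10101"  (len 5)
k=12  "01011"  (len 5)
k=13  "1011"  (len 4)
k=14  "01100"  (len 5)
k=15  "1100"  (len 4)
k=16  "100010"  (len 6)
k=17  "0001000"  (len 7)
k=18  "001000"  (len 6)
k=19  "01000"  (len 5)
k=20  "1000"  (len 4)
k=21  "0001"  (len 4)
k=22  "001"  (len 3)
k=23  "01"  (len 2)
k=24  "1"  (len 1)
k=25  "010"  (len 3)
k=26  "10"  (len 2)
k=27  "01"  (len 2)
k=28  "1"  (len 1)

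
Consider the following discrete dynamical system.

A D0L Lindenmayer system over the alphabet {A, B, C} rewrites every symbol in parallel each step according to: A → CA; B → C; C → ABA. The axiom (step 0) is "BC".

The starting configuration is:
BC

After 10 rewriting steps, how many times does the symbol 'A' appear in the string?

2156

[0] BC
[1] CABA
[2] ABACACCA
[3] CACCAABACAABAABACA
[4] ABACAABAABACACACCAABACACACCACACCAABACA
[5] CACCAABACACACCACACCAABACAABACAABAABACACACCAABACAABACAABAABACAABACAABAABACACACCAABACA
[6] ABACAABAABACACACCAABACAABACAABAABACAABACAABAABACACACCAABAC…CACCAABACACACCAABACACACCACACCAABACAABACAABAABACACACCAABACA  (len 180)
[7] CACCAABACACACCACACCAABACAABACAABAABACACACCAABACACACCAABACA…CACCAABACACACCAABACACACCACACCAABACAABACAABAABACACACCAABACA  (len 394)
[8] ABACAABAABACACACCAABACAABACAABAABACAABACAABAABACACACCAABAC…CACCAABACACACCAABACACACCACACCAABACAABACAABAABACACACCAABACA  (len 850)
[9] CACCAABACACACCACACCAABACAABACAABAABACACACCAABACACACCAABACA…CACCAABACACACCAABACACACCACACCAABACAABACAABAABACACACCAABACA  (len 1852)
[10] ABACAABAABACACACCAABACAABACAABAABACAABACAABAABACACACCAABAC…CACCAABACACACCAABACACACCACACCAABACAABACAABAABACACACCAABACA  (len 4008)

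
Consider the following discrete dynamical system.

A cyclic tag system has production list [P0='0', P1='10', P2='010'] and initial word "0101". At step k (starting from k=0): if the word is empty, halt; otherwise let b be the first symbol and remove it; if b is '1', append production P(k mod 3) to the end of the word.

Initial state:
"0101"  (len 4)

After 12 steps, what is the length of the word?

0

[0] "0101"  (len 4)
[1] "101"  (len 3)
[2] "0110"  (len 4)
[3] "110"  (len 3)
[4] "100"  (len 3)
[5] "0010"  (len 4)
[6] "010"  (len 3)
[7] "10"  (len 2)
[8] "010"  (len 3)
[9] "10"  (len 2)
[10] "00"  (len 2)
[11] "0"  (len 1)
[12] (halted — word empty)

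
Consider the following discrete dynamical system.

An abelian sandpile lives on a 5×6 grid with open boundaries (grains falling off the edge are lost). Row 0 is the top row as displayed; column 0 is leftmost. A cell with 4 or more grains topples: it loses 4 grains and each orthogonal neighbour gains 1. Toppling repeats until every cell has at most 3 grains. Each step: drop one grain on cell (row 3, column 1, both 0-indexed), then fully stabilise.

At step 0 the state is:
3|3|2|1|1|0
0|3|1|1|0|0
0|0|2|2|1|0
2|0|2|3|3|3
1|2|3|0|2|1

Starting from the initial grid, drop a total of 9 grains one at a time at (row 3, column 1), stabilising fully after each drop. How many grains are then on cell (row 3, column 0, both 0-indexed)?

1

t=0: 3|3|2|1|1|0
0|3|1|1|0|0
0|0|2|2|1|0
2|0|2|3|3|3
1|2|3|0|2|1
t=1: 3|3|2|1|1|0
0|3|1|1|0|0
0|0|2|2|1|0
2|1|2|3|3|3
1|2|3|0|2|1
t=2: 3|3|2|1|1|0
0|3|1|1|0|0
0|0|2|2|1|0
2|2|2|3|3|3
1|2|3|0|2|1
t=3: 3|3|2|1|1|0
0|3|1|1|0|0
0|0|2|2|1|0
2|3|2|3|3|3
1|2|3|0|2|1
t=4: 3|3|2|1|1|0
0|3|1|1|0|0
0|1|2|2|1|0
3|0|3|3|3|3
1|3|3|0|2|1
t=5: 3|3|2|1|1|0
0|3|1|1|0|0
0|1|2|2|1|0
3|1|3|3|3|3
1|3|3|0|2|1
t=6: 3|3|2|1|1|0
0|3|1|1|0|0
0|1|2|2|1|0
3|2|3|3|3|3
1|3|3|0|2|1
t=7: 3|3|2|1|1|0
0|3|1|1|0|0
0|1|2|2|1|0
3|3|3|3|3|3
1|3|3|0|2|1
t=8: 3|3|2|1|1|0
0|3|1|1|0|0
1|2|3|3|2|1
0|3|2|1|1|0
3|1|1|2|3|2
t=9: 3|3|2|1|1|0
0|3|1|1|0|0
1|3|3|3|2|1
1|0|3|1|1|0
3|2|1|2|3|2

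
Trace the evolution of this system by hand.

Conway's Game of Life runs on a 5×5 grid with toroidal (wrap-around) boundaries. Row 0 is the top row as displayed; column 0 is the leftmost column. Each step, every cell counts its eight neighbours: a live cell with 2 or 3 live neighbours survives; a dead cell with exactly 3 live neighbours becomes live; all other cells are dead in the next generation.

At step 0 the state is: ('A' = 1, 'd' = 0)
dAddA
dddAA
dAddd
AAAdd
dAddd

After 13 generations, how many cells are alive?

6

t=0: dAddA
dddAA
dAddd
AAAdd
dAddd
t=1: ddAAA
ddAAA
dAdAA
AdAdd
ddddd
t=2: ddAdA
dAddd
dAddd
AAAAA
dAAdA
t=3: ddAdd
AAAdd
dddAA
ddddA
ddddd
t=4: ddAdd
AAAdA
dAAAA
dddAA
ddddd
t=5: AdAAd
ddddA
ddddd
AdddA
dddAd
t=6: ddAAd
dddAA
AdddA
ddddA
AAAAd
t=7: Adddd
AdAdd
Adddd
ddAdd
AAddd
t=8: AdddA
AdddA
ddddd
Adddd
AAddd
t=9: ddddd
AdddA
AdddA
AAddd
dAddd
t=10: Adddd
AdddA
ddddd
dAddA
AAddd
t=11: ddddd
AdddA
ddddA
dAddd
dAddA
t=12: ddddA
AdddA
ddddA
ddddd
Adddd
t=13: ddddA
AddAA
AdddA
ddddd
ddddd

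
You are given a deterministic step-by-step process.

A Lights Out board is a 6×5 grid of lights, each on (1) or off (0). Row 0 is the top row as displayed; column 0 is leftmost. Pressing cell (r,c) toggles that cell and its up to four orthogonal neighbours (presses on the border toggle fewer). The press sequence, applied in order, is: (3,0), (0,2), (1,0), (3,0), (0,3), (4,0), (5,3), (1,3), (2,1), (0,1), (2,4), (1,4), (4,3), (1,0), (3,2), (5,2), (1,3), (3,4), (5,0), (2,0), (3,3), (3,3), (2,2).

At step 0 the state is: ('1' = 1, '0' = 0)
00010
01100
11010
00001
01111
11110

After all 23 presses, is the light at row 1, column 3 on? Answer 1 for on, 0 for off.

t=0: 00010
01100
11010
00001
01111
11110
t=1: 00010
01100
01010
11001
11111
11110
t=2: 01100
01000
01010
11001
11111
11110
t=3: 11100
10000
11010
11001
11111
11110
t=4: 11100
10000
01010
00001
01111
11110
t=5: 11011
10010
01010
00001
01111
11110
t=6: 11011
10010
01010
10001
10111
01110
t=7: 11011
10010
01010
10001
10101
01001
t=8: 11001
10101
01000
10001
10101
01001
t=9: 11001
11101
10100
11001
10101
01001
t=10: 00101
10101
10100
11001
10101
01001
t=11: 00101
10100
10111
11000
10101
01001
t=12: 00100
10111
10110
11000
10101
01001
t=13: 00100
10111
10110
11010
10010
01011
t=14: 10100
01111
00110
11010
10010
01011
t=15: 10100
01111
00010
10100
10110
01011
t=16: 10100
01111
00010
10100
10010
00101
t=17: 10110
01000
00000
10100
10010
00101
t=18: 10110
01000
00001
10111
10011
00101
t=19: 10110
01000
00001
10111
00011
11101
t=20: 10110
11000
11001
00111
00011
11101
t=21: 10110
11000
11011
00000
00001
11101
t=22: 10110
11000
11001
00111
00011
11101
t=23: 10110
11100
10111
00011
00011
11101

0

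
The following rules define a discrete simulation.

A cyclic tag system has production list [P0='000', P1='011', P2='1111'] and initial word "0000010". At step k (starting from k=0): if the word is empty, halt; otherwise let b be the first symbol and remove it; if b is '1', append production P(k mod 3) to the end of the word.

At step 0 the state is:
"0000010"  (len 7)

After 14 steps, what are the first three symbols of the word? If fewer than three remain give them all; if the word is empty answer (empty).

111

step 0: "0000010"  (len 7)
step 1: "000010"  (len 6)
step 2: "00010"  (len 5)
step 3: "0010"  (len 4)
step 4: "010"  (len 3)
step 5: "10"  (len 2)
step 6: "01111"  (len 5)
step 7: "1111"  (len 4)
step 8: "111011"  (len 6)
step 9: "110111111"  (len 9)
step 10: "10111111000"  (len 11)
step 11: "0111111000011"  (len 13)
step 12: "111111000011"  (len 12)
step 13: "11111000011000"  (len 14)
step 14: "1111000011000011"  (len 16)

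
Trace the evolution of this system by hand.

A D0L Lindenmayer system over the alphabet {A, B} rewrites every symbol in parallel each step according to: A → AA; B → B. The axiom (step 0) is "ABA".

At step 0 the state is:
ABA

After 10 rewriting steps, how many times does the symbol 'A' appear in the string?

t=0: ABA
t=1: AABAA
t=2: AAAABAAAA
t=3: AAAAAAAABAAAAAAAA
t=4: AAAAAAAAAAAAAAAABAAAAAAAAAAAAAAAA
t=5: AAAAAAAAAAAAAAAAAAAAAAAAAAAAAAAABAAAAAAAAAAAAAAAAAAAAAAAAAAAAAAAA
t=6: AAAAAAAAAAAAAAAAAAAAAAAAAAAAAAAAAAAAAAAAAAAAAAAAAAAAAAAAAA…AAAAAAAAAAAAAAAAAAAAAAAAAAAAAAAAAAAAAAAAAAAAAAAAAAAAAAAAAA  (len 129)
t=7: AAAAAAAAAAAAAAAAAAAAAAAAAAAAAAAAAAAAAAAAAAAAAAAAAAAAAAAAAA…AAAAAAAAAAAAAAAAAAAAAAAAAAAAAAAAAAAAAAAAAAAAAAAAAAAAAAAAAA  (len 257)
t=8: AAAAAAAAAAAAAAAAAAAAAAAAAAAAAAAAAAAAAAAAAAAAAAAAAAAAAAAAAA…AAAAAAAAAAAAAAAAAAAAAAAAAAAAAAAAAAAAAAAAAAAAAAAAAAAAAAAAAA  (len 513)
t=9: AAAAAAAAAAAAAAAAAAAAAAAAAAAAAAAAAAAAAAAAAAAAAAAAAAAAAAAAAA…AAAAAAAAAAAAAAAAAAAAAAAAAAAAAAAAAAAAAAAAAAAAAAAAAAAAAAAAAA  (len 1025)
t=10: AAAAAAAAAAAAAAAAAAAAAAAAAAAAAAAAAAAAAAAAAAAAAAAAAAAAAAAAAA…AAAAAAAAAAAAAAAAAAAAAAAAAAAAAAAAAAAAAAAAAAAAAAAAAAAAAAAAAA  (len 2049)

2048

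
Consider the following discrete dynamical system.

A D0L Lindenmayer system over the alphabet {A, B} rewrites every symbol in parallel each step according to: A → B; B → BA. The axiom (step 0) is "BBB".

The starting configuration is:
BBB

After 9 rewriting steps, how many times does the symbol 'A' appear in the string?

[0] BBB
[1] BABABA
[2] BABBABBAB
[3] BABBABABBABABBA
[4] BABBABABBABBABABBABBABAB
[5] BABBABABBABBABABBABABBABBABABBABABBABBA
[6] BABBABABBABBABABBABABBABBABABBABBABABBABABBABBABABBABBABABBABAB
[7] BABBABABBABBABABBABABBABBABABBABBABABBABABBABBABABBABABBABBABABBABBABABBABABBABBABABBABABBABBABABBABBA
[8] BABBABABBABBABABBABABBABBABABBABBABABBABABBABBABABBABABBAB…BABBABBABABBABBABABBABABBABBABABBABBABABBABABBABBABABBABAB  (len 165)
[9] BABBABABBABBABABBABABBABBABABBABBABABBABABBABBABABBABABBAB…BBABABBABABBABBABABBABABBABBABABBABBABABBABABBABBABABBABBA  (len 267)

102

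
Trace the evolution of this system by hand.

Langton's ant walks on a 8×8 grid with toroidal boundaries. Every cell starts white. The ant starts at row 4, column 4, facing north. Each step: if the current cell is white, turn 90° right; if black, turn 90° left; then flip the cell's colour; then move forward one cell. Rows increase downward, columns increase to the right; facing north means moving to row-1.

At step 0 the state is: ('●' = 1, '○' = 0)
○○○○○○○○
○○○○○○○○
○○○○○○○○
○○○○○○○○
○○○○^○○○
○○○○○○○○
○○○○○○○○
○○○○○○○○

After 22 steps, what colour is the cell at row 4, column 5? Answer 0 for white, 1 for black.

1

t=0: ○○○○○○○○
○○○○○○○○
○○○○○○○○
○○○○○○○○
○○○○^○○○
○○○○○○○○
○○○○○○○○
○○○○○○○○
t=1: ○○○○○○○○
○○○○○○○○
○○○○○○○○
○○○○○○○○
○○○○●>○○
○○○○○○○○
○○○○○○○○
○○○○○○○○
t=2: ○○○○○○○○
○○○○○○○○
○○○○○○○○
○○○○○○○○
○○○○●●○○
○○○○○v○○
○○○○○○○○
○○○○○○○○
t=3: ○○○○○○○○
○○○○○○○○
○○○○○○○○
○○○○○○○○
○○○○●●○○
○○○○<●○○
○○○○○○○○
○○○○○○○○
t=4: ○○○○○○○○
○○○○○○○○
○○○○○○○○
○○○○○○○○
○○○○^●○○
○○○○●●○○
○○○○○○○○
○○○○○○○○
t=5: ○○○○○○○○
○○○○○○○○
○○○○○○○○
○○○○○○○○
○○○<○●○○
○○○○●●○○
○○○○○○○○
○○○○○○○○
t=6: ○○○○○○○○
○○○○○○○○
○○○○○○○○
○○○^○○○○
○○○●○●○○
○○○○●●○○
○○○○○○○○
○○○○○○○○
t=7: ○○○○○○○○
○○○○○○○○
○○○○○○○○
○○○●>○○○
○○○●○●○○
○○○○●●○○
○○○○○○○○
○○○○○○○○
t=8: ○○○○○○○○
○○○○○○○○
○○○○○○○○
○○○●●○○○
○○○●v●○○
○○○○●●○○
○○○○○○○○
○○○○○○○○
t=9: ○○○○○○○○
○○○○○○○○
○○○○○○○○
○○○●●○○○
○○○<●●○○
○○○○●●○○
○○○○○○○○
○○○○○○○○
t=10: ○○○○○○○○
○○○○○○○○
○○○○○○○○
○○○●●○○○
○○○○●●○○
○○○v●●○○
○○○○○○○○
○○○○○○○○
t=11: ○○○○○○○○
○○○○○○○○
○○○○○○○○
○○○●●○○○
○○○○●●○○
○○<●●●○○
○○○○○○○○
○○○○○○○○
t=12: ○○○○○○○○
○○○○○○○○
○○○○○○○○
○○○●●○○○
○○^○●●○○
○○●●●●○○
○○○○○○○○
○○○○○○○○
t=13: ○○○○○○○○
○○○○○○○○
○○○○○○○○
○○○●●○○○
○○●>●●○○
○○●●●●○○
○○○○○○○○
○○○○○○○○
t=14: ○○○○○○○○
○○○○○○○○
○○○○○○○○
○○○●●○○○
○○●●●●○○
○○●v●●○○
○○○○○○○○
○○○○○○○○
t=15: ○○○○○○○○
○○○○○○○○
○○○○○○○○
○○○●●○○○
○○●●●●○○
○○●○>●○○
○○○○○○○○
○○○○○○○○
t=16: ○○○○○○○○
○○○○○○○○
○○○○○○○○
○○○●●○○○
○○●●^●○○
○○●○○●○○
○○○○○○○○
○○○○○○○○
t=17: ○○○○○○○○
○○○○○○○○
○○○○○○○○
○○○●●○○○
○○●<○●○○
○○●○○●○○
○○○○○○○○
○○○○○○○○
t=18: ○○○○○○○○
○○○○○○○○
○○○○○○○○
○○○●●○○○
○○●○○●○○
○○●v○●○○
○○○○○○○○
○○○○○○○○
t=19: ○○○○○○○○
○○○○○○○○
○○○○○○○○
○○○●●○○○
○○●○○●○○
○○<●○●○○
○○○○○○○○
○○○○○○○○
t=20: ○○○○○○○○
○○○○○○○○
○○○○○○○○
○○○●●○○○
○○●○○●○○
○○○●○●○○
○○v○○○○○
○○○○○○○○
t=21: ○○○○○○○○
○○○○○○○○
○○○○○○○○
○○○●●○○○
○○●○○●○○
○○○●○●○○
○<●○○○○○
○○○○○○○○
t=22: ○○○○○○○○
○○○○○○○○
○○○○○○○○
○○○●●○○○
○○●○○●○○
○^○●○●○○
○●●○○○○○
○○○○○○○○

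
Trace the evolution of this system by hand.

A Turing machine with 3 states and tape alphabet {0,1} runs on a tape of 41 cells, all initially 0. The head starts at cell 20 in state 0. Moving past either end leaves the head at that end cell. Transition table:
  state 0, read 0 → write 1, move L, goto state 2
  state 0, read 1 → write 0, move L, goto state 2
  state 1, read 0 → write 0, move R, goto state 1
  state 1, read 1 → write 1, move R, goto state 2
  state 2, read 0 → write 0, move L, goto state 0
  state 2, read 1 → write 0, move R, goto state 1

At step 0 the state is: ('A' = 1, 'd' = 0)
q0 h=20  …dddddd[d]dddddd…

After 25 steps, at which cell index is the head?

2

t=0: q0 h=20  …dddddd[d]dddddd…
t=1: q2 h=19  …dddddd[d]Addddd…
t=2: q0 h=18  …dddddd[d]dAdddd…
t=3: q2 h=17  …dddddd[d]AdAddd…
t=4: q0 h=16  …dddddd[d]dAdAdd…
t=5: q2 h=15  …dddddd[d]AdAdAd…
t=6: q0 h=14  …dddddd[d]dAdAdA…
t=7: q2 h=13  …dddddd[d]AdAdAd…
t=8: q0 h=12  …dddddd[d]dAdAdA…
t=9: q2 h=11  …dddddd[d]AdAdAd…
t=10: q0 h=10  …dddddd[d]dAdAdA…
t=11: q2 h= 9  …dddddd[d]AdAdAd…
t=12: q0 h= 8  …dddddd[d]dAdAdA…
t=13: q2 h= 7  …dddddd[d]AdAdAd…
t=14: q0 h= 6  |dddddd[d]dAdAdA…
t=15: q2 h= 5  |ddddd[d]AdAdAd…
t=16: q0 h= 4  |dddd[d]dAdAdA…
t=17: q2 h= 3  |ddd[d]AdAdAd…
t=18: q0 h= 2  |dd[d]dAdAdA…
t=19: q2 h= 1  |d[d]AdAdAd…
t=20: q0 h= 0  |[d]dAdAdA…
t=21: q2 h= 0  |[A]dAdAdA…
t=22: q1 h= 1  |d[d]AdAdAd…
t=23: q1 h= 2  |dd[A]dAdAdA…
t=24: q2 h= 3  |ddA[d]AdAdAd…
t=25: q0 h= 2  |dd[A]dAdAdA…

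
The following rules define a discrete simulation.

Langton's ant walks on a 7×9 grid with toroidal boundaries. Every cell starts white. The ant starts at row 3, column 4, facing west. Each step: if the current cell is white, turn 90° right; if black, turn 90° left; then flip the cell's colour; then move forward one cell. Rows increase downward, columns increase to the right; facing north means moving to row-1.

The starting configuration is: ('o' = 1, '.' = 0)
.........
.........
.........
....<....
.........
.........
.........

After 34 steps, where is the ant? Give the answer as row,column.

step 0: .........
.........
.........
....<....
.........
.........
.........
step 1: .........
.........
....^....
....o....
.........
.........
.........
step 2: .........
.........
....o>...
....o....
.........
.........
.........
step 3: .........
.........
....oo...
....ov...
.........
.........
.........
step 4: .........
.........
....oo...
....<o...
.........
.........
.........
step 5: .........
.........
....oo...
.....o...
....v....
.........
.........
step 6: .........
.........
....oo...
.....o...
...<o....
.........
.........
step 7: .........
.........
....oo...
...^.o...
...oo....
.........
.........
step 8: .........
.........
....oo...
...o>o...
...oo....
.........
.........
step 9: .........
.........
....oo...
...ooo...
...ov....
.........
.........
step 10: .........
.........
....oo...
...ooo...
...o.>...
.........
.........
step 11: .........
.........
....oo...
...ooo...
...o.o...
.....v...
.........
step 12: .........
.........
....oo...
...ooo...
...o.o...
....<o...
.........
step 13: .........
.........
....oo...
...ooo...
...o^o...
....oo...
.........
step 14: .........
.........
....oo...
...ooo...
...oo>...
....oo...
.........
step 15: .........
.........
....oo...
...oo^...
...oo....
....oo...
.........
step 16: .........
.........
....oo...
...o<....
...oo....
....oo...
.........
step 17: .........
.........
....oo...
...o.....
...ov....
....oo...
.........
step 18: .........
.........
....oo...
...o.....
...o.>...
....oo...
.........
step 19: .........
.........
....oo...
...o.....
...o.o...
....ov...
.........
step 20: .........
.........
....oo...
...o.....
...o.o...
....o.>..
.........
step 21: .........
.........
....oo...
...o.....
...o.o...
....o.o..
......v..
step 22: .........
.........
....oo...
...o.....
...o.o...
....o.o..
.....<o..
step 23: .........
.........
....oo...
...o.....
...o.o...
....o^o..
.....oo..
step 24: .........
.........
....oo...
...o.....
...o.o...
....oo>..
.....oo..
step 25: .........
.........
....oo...
...o.....
...o.o^..
....oo...
.....oo..
step 26: .........
.........
....oo...
...o.....
...o.oo>.
....oo...
.....oo..
step 27: .........
.........
....oo...
...o.....
...o.ooo.
....oo.v.
.....oo..
step 28: .........
.........
....oo...
...o.....
...o.ooo.
....oo<o.
.....oo..
step 29: .........
.........
....oo...
...o.....
...o.o^o.
....oooo.
.....oo..
step 30: .........
.........
....oo...
...o.....
...o.<.o.
....oooo.
.....oo..
step 31: .........
.........
....oo...
...o.....
...o...o.
....ovoo.
.....oo..
step 32: .........
.........
....oo...
...o.....
...o...o.
....o.>o.
.....oo..
step 33: .........
.........
....oo...
...o.....
...o..^o.
....o..o.
.....oo..
step 34: .........
.........
....oo...
...o.....
...o..o>.
....o..o.
.....oo..

4,7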